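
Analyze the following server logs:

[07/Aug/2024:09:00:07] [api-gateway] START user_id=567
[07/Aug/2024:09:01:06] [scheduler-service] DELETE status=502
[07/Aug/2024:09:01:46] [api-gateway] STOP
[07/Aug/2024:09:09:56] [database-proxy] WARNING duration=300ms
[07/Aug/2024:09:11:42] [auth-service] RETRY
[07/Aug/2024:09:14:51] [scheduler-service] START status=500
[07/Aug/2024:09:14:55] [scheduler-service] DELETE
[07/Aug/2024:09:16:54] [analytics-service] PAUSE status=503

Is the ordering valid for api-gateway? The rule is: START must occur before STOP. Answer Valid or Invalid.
Valid

To validate ordering:

1. Required order: START → STOP
2. Rule: START must occur before STOP
3. Check actual order of events for api-gateway
4. Result: Valid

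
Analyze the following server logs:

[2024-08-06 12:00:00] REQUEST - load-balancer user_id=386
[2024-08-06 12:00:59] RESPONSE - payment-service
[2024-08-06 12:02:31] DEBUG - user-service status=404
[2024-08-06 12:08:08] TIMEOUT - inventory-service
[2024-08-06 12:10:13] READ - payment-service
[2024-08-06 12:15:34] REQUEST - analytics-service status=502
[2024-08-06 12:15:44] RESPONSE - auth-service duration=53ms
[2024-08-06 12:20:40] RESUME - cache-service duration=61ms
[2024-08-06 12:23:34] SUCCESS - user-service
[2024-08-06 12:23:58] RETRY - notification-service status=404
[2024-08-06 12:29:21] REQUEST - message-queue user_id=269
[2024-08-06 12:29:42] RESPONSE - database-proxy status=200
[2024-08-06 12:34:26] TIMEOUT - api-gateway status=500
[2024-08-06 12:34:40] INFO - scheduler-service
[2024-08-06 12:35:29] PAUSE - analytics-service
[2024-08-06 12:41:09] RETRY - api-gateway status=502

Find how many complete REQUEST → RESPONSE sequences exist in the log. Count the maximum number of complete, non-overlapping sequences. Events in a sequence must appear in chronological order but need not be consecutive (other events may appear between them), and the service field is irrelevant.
3

To count sequences:

1. Look for pattern: REQUEST → RESPONSE
2. Greedily scan the log in chronological order, matching each sequence element in turn (ignoring service)
3. Each time the full pattern completes, increment the count and restart matching from the next event
4. Complete non-overlapping sequences found: 3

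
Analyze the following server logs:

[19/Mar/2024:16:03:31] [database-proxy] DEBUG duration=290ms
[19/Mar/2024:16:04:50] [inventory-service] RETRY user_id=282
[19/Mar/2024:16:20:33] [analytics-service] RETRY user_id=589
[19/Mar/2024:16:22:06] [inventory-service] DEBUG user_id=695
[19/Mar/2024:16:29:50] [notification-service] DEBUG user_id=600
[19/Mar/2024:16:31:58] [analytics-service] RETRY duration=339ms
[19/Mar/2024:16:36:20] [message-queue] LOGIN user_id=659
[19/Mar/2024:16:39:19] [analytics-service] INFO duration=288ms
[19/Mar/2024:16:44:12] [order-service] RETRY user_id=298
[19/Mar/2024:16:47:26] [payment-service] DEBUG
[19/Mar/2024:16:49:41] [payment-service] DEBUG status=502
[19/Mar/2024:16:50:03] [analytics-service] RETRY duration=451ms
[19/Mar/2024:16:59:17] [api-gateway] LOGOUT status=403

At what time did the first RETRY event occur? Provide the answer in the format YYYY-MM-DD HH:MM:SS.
2024-03-19 16:04:50

To find the first event:

1. Filter for all RETRY events
2. Sort by timestamp
3. Select the first one
4. Timestamp: 2024-03-19 16:04:50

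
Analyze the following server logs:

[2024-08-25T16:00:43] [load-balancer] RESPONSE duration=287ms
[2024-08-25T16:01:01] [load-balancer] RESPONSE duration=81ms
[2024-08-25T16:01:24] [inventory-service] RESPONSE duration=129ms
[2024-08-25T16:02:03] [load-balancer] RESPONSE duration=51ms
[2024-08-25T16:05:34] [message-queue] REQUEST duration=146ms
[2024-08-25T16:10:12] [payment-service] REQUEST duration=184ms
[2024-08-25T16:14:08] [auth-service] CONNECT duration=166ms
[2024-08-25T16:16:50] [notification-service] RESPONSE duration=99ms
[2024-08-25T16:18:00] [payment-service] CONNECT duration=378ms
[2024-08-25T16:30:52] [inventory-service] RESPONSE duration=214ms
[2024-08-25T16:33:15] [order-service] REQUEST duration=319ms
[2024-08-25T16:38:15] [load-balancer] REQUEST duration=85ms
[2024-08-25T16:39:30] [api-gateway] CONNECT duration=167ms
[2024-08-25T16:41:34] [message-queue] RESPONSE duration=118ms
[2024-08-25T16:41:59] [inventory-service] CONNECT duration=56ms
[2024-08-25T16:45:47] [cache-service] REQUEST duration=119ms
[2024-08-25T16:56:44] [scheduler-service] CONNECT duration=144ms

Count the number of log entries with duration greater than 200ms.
4

To count timeouts:

1. Threshold: 200ms
2. Extract duration from each log entry
3. Count entries where duration > 200
4. Timeout count: 4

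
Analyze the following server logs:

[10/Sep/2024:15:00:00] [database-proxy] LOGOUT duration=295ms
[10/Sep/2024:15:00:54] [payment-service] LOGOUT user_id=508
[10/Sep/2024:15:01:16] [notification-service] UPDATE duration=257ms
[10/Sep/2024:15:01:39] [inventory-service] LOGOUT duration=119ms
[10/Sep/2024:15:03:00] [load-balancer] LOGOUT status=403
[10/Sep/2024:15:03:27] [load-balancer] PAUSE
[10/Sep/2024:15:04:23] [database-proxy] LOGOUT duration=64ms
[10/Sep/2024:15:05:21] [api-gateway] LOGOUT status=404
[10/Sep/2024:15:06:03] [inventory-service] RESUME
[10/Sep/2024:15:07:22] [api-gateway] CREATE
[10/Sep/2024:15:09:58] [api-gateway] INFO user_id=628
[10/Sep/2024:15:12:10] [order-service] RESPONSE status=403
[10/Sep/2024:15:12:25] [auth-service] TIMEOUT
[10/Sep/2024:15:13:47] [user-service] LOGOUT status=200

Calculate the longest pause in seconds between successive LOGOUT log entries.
506

To find the longest gap:

1. Extract all LOGOUT events in chronological order
2. Calculate time differences between consecutive events
3. Find the maximum difference
4. Longest gap: 506 seconds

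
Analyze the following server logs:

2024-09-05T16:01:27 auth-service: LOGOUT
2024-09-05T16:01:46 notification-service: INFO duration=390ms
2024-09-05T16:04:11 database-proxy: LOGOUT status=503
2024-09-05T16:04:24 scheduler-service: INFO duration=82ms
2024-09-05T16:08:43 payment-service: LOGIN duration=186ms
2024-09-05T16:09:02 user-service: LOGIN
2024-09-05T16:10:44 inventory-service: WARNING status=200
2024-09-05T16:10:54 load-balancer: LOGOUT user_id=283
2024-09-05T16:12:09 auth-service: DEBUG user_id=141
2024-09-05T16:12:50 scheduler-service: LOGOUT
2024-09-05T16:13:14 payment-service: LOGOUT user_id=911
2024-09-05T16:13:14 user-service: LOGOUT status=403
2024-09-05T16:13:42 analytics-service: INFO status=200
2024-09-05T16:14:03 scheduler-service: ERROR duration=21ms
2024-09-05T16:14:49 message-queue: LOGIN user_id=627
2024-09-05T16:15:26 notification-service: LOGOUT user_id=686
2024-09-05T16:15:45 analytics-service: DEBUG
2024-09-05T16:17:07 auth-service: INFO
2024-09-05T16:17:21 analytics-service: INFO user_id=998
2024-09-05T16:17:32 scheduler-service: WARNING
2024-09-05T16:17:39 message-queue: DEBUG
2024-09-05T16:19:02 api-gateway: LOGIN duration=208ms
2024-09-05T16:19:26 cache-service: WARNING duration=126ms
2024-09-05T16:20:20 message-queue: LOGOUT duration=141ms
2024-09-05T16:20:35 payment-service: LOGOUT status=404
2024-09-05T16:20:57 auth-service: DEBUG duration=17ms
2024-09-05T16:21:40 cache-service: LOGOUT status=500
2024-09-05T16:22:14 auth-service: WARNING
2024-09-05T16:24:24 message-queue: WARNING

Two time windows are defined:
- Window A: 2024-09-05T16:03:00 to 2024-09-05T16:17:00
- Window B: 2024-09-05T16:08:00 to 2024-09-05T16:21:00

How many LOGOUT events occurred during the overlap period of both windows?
5

To find overlap events:

1. Window A: 2024-09-05T16:03:00 to 2024-09-05T16:17:00
2. Window B: 2024-09-05T16:08:00 to 2024-09-05T16:21:00
3. Overlap period: 2024-09-05T16:08:00 to 2024-09-05T16:17:00
4. Count LOGOUT events in overlap: 5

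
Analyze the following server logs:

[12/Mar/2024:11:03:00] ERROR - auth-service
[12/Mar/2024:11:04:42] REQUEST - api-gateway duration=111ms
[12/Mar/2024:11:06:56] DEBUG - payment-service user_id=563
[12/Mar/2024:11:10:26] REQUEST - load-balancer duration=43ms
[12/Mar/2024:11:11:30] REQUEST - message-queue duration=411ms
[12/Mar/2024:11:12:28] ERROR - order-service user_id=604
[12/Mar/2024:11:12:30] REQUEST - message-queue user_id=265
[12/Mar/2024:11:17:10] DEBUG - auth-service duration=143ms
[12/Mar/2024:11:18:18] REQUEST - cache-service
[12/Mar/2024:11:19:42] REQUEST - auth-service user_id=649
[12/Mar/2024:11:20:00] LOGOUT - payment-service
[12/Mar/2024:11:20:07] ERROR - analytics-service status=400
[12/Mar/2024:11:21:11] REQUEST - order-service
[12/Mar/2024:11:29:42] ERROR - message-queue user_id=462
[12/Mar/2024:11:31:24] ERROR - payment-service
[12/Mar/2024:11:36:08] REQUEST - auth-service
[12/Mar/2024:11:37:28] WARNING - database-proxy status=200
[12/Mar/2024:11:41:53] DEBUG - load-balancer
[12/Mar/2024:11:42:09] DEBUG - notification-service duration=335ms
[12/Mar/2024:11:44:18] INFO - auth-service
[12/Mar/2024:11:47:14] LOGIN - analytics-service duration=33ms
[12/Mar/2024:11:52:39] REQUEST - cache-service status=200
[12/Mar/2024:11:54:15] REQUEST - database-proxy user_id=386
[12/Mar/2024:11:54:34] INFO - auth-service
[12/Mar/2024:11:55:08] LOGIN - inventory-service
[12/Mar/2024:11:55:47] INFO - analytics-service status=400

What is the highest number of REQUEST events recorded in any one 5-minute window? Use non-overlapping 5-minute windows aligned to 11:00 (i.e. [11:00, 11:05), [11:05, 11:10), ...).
3

To find the burst window:

1. Divide the log period into non-overlapping 5-minute windows starting at 11:00
2. Count REQUEST events in each window
3. Find the window with maximum count
4. Maximum events in a window: 3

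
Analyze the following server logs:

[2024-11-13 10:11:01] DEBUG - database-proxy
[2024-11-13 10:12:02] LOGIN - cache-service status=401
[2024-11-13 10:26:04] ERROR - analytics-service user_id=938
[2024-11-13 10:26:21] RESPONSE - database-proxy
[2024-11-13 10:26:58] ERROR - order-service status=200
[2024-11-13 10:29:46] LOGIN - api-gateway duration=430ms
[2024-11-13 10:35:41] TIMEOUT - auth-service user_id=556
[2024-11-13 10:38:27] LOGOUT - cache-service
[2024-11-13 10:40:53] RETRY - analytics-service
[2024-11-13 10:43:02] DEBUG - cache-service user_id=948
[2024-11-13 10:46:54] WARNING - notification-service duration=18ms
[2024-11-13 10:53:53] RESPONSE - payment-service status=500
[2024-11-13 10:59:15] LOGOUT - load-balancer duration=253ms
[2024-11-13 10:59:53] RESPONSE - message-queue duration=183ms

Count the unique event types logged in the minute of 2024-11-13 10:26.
2

To count unique event types:

1. Filter events in the minute starting at 2024-11-13 10:26
2. Extract event types from matching entries
3. Count unique types: 2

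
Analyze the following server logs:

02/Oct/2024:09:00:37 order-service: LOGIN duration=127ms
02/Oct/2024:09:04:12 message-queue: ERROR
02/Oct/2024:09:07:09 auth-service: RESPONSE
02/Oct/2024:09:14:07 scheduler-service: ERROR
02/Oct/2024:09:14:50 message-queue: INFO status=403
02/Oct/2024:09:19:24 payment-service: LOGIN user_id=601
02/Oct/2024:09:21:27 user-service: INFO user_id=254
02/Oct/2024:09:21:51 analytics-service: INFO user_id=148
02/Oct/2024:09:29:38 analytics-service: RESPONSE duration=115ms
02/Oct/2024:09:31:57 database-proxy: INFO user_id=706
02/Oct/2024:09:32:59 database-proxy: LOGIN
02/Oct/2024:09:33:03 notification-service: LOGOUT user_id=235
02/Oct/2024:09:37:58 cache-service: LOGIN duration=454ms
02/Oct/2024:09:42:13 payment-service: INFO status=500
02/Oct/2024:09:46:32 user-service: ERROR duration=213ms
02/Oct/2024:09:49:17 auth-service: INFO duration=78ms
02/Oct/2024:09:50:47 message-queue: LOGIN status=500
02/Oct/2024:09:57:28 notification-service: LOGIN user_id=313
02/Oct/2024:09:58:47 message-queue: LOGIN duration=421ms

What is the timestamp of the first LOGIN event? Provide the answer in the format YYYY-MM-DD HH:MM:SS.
2024-10-02 09:00:37

To find the first event:

1. Filter for all LOGIN events
2. Sort by timestamp
3. Select the first one
4. Timestamp: 2024-10-02 09:00:37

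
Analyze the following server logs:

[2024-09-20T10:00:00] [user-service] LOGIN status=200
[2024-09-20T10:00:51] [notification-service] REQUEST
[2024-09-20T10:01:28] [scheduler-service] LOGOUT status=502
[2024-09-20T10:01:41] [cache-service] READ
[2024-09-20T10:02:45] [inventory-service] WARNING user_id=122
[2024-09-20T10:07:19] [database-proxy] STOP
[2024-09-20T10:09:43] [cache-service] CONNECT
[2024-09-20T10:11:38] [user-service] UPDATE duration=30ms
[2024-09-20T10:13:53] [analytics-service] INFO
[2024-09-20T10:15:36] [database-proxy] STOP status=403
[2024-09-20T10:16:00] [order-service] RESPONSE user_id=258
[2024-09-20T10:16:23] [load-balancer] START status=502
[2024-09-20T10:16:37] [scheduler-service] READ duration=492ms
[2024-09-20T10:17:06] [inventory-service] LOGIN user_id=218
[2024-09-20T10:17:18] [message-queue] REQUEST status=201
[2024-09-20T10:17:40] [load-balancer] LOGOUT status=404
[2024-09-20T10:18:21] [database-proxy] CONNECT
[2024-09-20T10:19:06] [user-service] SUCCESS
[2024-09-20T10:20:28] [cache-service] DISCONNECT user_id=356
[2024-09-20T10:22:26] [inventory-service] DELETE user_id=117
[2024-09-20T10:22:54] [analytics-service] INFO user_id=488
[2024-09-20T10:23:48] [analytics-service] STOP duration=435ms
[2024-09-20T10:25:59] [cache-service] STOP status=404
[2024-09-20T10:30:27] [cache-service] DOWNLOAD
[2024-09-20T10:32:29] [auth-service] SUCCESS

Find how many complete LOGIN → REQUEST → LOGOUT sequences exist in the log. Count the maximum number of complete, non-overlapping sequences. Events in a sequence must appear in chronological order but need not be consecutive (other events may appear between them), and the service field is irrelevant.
2

To count sequences:

1. Look for pattern: LOGIN → REQUEST → LOGOUT
2. Greedily scan the log in chronological order, matching each sequence element in turn (ignoring service)
3. Each time the full pattern completes, increment the count and restart matching from the next event
4. Complete non-overlapping sequences found: 2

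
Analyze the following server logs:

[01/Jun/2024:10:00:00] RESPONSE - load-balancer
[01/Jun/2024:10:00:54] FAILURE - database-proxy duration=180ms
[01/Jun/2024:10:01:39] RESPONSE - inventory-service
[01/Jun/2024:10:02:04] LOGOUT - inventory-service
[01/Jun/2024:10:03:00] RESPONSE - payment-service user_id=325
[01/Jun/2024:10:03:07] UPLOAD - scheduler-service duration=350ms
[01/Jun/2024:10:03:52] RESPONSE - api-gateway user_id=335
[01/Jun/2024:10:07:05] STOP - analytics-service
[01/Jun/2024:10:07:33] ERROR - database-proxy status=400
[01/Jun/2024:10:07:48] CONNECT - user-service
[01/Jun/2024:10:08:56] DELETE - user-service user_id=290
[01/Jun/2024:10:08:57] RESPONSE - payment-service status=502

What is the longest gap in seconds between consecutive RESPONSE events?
305

To find the longest gap:

1. Extract all RESPONSE events in chronological order
2. Calculate time differences between consecutive events
3. Find the maximum difference
4. Longest gap: 305 seconds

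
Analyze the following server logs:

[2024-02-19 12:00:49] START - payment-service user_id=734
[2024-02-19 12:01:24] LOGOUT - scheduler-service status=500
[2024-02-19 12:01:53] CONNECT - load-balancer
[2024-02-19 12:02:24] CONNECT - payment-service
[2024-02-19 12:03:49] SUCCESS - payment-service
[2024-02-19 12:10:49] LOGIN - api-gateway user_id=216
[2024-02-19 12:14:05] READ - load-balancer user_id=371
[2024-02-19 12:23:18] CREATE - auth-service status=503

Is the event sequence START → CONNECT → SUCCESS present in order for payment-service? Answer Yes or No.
Yes

To verify sequence order:

1. Find all events in sequence START → CONNECT → SUCCESS for payment-service
2. Extract their timestamps
3. Check if timestamps are in ascending order
4. Result: Yes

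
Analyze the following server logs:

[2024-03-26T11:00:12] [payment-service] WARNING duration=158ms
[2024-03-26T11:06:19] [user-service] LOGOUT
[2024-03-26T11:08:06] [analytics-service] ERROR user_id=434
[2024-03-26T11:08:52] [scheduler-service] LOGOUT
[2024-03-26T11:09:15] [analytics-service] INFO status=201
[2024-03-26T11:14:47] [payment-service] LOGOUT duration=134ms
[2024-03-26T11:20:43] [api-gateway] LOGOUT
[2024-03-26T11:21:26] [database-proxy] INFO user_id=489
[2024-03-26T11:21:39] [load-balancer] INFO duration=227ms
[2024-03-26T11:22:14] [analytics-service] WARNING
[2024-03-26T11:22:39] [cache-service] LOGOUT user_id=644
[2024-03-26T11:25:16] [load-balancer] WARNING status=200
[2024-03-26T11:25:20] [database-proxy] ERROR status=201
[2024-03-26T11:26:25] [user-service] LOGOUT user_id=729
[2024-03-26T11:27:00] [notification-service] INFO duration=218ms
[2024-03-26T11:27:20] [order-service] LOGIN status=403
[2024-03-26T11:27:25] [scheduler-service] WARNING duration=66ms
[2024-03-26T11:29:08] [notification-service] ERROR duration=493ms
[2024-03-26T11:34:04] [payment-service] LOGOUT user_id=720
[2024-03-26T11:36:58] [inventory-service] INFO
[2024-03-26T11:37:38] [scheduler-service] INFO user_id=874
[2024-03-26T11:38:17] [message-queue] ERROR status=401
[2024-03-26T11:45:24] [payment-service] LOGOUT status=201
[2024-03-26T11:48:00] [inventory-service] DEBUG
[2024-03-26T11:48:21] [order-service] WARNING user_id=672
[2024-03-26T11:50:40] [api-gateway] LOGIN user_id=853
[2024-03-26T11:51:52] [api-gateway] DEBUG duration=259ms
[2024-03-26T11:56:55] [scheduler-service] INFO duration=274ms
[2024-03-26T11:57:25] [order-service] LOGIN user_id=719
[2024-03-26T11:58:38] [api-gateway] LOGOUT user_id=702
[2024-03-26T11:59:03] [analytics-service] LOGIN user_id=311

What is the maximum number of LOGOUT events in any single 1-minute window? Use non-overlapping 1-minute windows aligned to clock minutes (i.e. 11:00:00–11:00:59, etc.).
1

To find the burst window:

1. Divide the log period into non-overlapping 1-minute windows starting at 11:00
2. Count LOGOUT events in each window
3. Find the window with maximum count
4. Maximum events in a window: 1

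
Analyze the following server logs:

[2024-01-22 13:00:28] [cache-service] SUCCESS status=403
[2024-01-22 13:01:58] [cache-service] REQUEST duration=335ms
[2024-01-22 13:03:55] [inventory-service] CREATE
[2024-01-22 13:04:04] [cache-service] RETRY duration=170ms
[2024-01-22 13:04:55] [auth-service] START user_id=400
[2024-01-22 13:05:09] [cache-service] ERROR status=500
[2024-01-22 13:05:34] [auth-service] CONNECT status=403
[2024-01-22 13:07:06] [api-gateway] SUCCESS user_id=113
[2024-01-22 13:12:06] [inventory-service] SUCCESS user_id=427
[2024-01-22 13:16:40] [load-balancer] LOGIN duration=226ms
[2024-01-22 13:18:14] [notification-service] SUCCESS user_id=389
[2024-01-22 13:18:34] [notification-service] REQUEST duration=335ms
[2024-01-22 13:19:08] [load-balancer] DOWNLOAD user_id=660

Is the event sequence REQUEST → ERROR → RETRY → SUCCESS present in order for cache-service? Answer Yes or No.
No

To verify sequence order:

1. Find all events in sequence REQUEST → ERROR → RETRY → SUCCESS for cache-service
2. Extract their timestamps
3. Check if timestamps are in ascending order
4. Result: No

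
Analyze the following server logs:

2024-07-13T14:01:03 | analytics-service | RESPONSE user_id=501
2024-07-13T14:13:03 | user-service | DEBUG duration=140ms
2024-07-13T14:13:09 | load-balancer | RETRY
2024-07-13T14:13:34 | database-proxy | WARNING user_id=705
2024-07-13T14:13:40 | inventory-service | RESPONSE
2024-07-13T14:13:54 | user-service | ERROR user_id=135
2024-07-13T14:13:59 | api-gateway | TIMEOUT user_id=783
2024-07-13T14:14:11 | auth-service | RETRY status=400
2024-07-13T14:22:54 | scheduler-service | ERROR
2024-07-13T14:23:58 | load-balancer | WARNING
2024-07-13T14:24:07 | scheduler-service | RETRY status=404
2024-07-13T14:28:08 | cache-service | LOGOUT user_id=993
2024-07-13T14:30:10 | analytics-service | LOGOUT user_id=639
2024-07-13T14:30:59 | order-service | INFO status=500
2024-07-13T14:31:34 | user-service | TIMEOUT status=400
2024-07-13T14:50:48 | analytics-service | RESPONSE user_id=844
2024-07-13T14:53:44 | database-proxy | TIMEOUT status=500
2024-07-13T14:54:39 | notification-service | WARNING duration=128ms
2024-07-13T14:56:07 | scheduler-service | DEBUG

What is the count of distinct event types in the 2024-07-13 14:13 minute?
6

To count unique event types:

1. Filter events in the minute starting at 2024-07-13 14:13
2. Extract event types from matching entries
3. Count unique types: 6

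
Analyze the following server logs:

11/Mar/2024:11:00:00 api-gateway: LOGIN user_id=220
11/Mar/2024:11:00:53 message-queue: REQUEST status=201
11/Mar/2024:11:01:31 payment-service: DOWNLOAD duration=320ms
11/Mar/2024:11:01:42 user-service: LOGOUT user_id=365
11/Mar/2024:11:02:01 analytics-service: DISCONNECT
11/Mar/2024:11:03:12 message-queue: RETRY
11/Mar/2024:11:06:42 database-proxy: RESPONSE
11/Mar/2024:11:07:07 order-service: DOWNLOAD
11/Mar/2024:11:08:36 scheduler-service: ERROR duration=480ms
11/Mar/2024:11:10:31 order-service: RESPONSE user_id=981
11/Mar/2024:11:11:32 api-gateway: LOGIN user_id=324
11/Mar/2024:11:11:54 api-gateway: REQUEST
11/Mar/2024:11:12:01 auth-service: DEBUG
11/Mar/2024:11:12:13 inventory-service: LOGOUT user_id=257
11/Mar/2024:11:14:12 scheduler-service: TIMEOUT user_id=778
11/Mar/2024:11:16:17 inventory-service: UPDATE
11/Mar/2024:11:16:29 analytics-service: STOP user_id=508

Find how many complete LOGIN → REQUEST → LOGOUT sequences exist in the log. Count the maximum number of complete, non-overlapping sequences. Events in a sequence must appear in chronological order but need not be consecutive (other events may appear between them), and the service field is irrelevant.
2

To count sequences:

1. Look for pattern: LOGIN → REQUEST → LOGOUT
2. Greedily scan the log in chronological order, matching each sequence element in turn (ignoring service)
3. Each time the full pattern completes, increment the count and restart matching from the next event
4. Complete non-overlapping sequences found: 2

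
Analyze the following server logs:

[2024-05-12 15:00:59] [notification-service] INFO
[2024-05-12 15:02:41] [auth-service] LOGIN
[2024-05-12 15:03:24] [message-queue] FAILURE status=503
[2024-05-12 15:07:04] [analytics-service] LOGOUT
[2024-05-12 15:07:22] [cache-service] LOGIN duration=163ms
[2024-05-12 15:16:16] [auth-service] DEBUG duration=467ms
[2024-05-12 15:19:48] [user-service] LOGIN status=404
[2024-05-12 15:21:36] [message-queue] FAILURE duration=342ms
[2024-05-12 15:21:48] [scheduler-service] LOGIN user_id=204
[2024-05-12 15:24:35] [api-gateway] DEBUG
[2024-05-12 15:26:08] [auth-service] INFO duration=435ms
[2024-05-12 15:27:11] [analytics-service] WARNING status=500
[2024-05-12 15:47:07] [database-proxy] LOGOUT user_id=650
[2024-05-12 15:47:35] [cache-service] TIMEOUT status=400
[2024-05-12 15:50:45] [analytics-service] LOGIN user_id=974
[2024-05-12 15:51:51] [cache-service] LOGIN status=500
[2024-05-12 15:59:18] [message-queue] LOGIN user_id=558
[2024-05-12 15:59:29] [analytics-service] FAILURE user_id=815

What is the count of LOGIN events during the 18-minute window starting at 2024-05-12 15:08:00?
2

To count events in the time window:

1. Window boundaries: 2024-05-12 15:08:00 to 2024-05-12 15:26:00
2. Filter for LOGIN events within this window
3. Count matching events: 2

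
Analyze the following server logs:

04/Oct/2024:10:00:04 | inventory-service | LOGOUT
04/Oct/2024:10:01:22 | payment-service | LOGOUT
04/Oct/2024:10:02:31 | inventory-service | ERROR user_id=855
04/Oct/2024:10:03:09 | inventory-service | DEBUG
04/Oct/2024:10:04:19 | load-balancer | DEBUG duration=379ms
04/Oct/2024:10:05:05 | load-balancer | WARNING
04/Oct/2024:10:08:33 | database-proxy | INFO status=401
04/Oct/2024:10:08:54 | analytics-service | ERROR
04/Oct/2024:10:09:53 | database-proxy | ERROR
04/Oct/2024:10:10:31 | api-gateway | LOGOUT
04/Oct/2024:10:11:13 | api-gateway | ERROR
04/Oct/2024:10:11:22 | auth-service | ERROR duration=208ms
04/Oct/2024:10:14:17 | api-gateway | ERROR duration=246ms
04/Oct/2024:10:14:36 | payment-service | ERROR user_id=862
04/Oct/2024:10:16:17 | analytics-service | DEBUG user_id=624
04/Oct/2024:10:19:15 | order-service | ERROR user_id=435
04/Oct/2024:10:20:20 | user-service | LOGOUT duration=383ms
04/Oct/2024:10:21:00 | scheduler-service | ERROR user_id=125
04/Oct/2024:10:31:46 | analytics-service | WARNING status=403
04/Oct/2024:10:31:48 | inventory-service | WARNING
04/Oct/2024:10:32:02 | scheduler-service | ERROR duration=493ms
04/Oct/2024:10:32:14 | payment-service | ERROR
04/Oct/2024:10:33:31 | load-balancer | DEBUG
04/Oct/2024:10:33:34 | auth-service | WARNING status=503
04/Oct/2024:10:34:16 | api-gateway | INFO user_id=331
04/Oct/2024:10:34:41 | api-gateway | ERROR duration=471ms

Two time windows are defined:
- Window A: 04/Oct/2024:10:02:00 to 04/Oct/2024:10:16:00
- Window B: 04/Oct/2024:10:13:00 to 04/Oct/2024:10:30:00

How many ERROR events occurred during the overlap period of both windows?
2

To find overlap events:

1. Window A: 04/Oct/2024:10:02:00 to 04/Oct/2024:10:16:00
2. Window B: 04/Oct/2024:10:13:00 to 04/Oct/2024:10:30:00
3. Overlap period: 04/Oct/2024:10:13:00 to 04/Oct/2024:10:16:00
4. Count ERROR events in overlap: 2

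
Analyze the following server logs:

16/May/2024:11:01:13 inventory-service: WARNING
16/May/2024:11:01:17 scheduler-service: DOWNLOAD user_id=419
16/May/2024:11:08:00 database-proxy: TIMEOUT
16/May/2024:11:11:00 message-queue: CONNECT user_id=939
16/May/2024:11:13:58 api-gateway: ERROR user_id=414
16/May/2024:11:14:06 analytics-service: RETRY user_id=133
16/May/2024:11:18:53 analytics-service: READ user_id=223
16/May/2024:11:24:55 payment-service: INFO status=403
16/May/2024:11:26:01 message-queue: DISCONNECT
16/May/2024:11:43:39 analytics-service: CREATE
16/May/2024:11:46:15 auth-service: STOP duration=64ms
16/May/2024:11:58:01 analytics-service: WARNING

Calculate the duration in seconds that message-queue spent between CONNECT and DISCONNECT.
901

To calculate state duration:

1. Find CONNECT event for message-queue: 16/May/2024:11:11:00
2. Find DISCONNECT event for message-queue: 16/May/2024:11:26:01
3. Calculate duration: 16/May/2024:11:26:01 - 16/May/2024:11:11:00 = 901 seconds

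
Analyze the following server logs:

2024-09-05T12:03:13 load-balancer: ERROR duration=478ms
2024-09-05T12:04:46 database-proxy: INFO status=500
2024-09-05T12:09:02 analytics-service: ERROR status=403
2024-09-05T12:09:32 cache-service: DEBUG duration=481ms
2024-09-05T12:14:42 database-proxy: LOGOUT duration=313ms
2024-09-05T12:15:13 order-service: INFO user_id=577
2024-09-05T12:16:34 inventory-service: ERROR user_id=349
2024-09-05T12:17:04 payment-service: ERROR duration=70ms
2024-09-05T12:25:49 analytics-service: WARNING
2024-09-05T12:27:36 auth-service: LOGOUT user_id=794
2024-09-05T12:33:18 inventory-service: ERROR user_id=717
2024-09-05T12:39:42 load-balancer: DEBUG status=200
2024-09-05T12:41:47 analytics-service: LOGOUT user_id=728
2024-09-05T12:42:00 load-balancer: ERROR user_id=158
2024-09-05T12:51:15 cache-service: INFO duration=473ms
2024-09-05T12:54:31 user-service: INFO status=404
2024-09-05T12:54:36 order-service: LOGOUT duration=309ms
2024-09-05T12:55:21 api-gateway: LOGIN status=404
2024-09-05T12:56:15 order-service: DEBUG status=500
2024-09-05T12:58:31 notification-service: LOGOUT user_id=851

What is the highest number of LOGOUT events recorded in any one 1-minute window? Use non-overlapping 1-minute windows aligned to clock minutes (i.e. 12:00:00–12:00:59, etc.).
1

To find the burst window:

1. Divide the log period into non-overlapping 1-minute windows starting at 12:00
2. Count LOGOUT events in each window
3. Find the window with maximum count
4. Maximum events in a window: 1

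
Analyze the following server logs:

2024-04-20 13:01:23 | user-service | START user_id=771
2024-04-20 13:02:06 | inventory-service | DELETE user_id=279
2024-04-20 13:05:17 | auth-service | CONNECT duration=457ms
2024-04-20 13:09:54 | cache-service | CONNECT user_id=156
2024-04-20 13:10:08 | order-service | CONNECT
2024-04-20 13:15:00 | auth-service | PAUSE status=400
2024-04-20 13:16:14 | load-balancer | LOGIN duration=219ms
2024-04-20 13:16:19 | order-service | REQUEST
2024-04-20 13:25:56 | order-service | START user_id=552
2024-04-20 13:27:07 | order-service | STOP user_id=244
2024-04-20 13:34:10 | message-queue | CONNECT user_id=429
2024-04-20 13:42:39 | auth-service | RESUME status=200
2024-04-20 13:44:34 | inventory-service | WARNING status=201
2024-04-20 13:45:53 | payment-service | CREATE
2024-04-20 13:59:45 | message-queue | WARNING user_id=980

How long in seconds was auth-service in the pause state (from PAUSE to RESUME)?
1659

To calculate state duration:

1. Find PAUSE event for auth-service: 2024-04-20 13:15:00
2. Find RESUME event for auth-service: 2024-04-20 13:42:39
3. Calculate duration: 2024-04-20 13:42:39 - 2024-04-20 13:15:00 = 1659 seconds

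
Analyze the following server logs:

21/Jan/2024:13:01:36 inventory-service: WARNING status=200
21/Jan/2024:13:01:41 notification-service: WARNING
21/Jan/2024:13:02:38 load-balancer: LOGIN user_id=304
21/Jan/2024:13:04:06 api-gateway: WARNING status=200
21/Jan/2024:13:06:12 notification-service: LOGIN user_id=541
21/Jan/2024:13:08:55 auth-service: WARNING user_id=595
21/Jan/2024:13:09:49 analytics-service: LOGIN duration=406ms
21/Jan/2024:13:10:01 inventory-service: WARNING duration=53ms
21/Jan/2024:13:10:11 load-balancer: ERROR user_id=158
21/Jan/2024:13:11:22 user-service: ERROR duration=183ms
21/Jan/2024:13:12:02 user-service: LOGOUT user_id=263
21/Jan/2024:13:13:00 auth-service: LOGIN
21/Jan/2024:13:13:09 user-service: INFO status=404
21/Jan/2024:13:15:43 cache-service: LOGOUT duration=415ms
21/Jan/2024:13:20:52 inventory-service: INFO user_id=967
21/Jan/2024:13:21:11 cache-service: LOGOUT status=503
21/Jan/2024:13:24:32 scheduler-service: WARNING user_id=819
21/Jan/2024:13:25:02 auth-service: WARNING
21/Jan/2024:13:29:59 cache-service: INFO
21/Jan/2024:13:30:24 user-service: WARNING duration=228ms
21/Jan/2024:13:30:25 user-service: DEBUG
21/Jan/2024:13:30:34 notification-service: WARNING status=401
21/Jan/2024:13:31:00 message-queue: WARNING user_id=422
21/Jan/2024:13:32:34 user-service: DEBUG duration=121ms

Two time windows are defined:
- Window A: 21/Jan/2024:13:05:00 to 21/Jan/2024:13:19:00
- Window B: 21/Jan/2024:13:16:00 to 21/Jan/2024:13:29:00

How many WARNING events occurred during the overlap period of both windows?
0

To find overlap events:

1. Window A: 21/Jan/2024:13:05:00 to 21/Jan/2024:13:19:00
2. Window B: 21/Jan/2024:13:16:00 to 21/Jan/2024:13:29:00
3. Overlap period: 21/Jan/2024:13:16:00 to 21/Jan/2024:13:19:00
4. Count WARNING events in overlap: 0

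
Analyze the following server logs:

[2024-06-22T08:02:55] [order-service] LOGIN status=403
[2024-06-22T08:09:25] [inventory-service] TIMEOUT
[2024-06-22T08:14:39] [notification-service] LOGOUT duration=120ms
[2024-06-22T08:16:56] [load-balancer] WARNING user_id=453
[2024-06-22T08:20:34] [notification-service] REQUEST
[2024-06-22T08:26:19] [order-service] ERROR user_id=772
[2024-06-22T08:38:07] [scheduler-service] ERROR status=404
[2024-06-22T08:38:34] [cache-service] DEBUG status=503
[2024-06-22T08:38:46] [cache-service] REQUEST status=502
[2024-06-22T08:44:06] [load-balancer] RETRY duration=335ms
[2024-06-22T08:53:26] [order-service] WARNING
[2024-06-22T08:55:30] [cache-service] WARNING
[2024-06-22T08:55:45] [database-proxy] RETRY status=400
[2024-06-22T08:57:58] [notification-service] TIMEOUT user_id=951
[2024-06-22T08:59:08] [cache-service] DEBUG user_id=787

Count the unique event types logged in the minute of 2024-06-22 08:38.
3

To count unique event types:

1. Filter events in the minute starting at 2024-06-22 08:38
2. Extract event types from matching entries
3. Count unique types: 3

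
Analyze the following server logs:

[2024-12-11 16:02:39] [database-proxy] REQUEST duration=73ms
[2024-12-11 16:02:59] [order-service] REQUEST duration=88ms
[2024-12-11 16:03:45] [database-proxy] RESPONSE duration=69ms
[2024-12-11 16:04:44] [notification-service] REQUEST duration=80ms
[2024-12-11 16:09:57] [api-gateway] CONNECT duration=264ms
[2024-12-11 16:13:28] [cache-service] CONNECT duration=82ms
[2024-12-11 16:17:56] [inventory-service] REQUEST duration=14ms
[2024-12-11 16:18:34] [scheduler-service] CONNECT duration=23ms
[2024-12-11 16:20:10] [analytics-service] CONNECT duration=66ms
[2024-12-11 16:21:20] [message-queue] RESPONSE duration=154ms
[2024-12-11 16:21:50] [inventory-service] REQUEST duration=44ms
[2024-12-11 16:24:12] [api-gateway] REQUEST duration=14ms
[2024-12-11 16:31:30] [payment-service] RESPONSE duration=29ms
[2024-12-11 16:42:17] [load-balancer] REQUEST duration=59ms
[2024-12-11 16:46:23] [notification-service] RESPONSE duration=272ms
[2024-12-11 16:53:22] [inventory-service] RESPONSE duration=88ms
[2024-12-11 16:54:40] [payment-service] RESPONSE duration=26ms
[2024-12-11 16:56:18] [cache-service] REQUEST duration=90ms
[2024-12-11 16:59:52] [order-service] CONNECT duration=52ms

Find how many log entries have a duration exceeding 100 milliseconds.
3

To count timeouts:

1. Threshold: 100ms
2. Extract duration from each log entry
3. Count entries where duration > 100
4. Timeout count: 3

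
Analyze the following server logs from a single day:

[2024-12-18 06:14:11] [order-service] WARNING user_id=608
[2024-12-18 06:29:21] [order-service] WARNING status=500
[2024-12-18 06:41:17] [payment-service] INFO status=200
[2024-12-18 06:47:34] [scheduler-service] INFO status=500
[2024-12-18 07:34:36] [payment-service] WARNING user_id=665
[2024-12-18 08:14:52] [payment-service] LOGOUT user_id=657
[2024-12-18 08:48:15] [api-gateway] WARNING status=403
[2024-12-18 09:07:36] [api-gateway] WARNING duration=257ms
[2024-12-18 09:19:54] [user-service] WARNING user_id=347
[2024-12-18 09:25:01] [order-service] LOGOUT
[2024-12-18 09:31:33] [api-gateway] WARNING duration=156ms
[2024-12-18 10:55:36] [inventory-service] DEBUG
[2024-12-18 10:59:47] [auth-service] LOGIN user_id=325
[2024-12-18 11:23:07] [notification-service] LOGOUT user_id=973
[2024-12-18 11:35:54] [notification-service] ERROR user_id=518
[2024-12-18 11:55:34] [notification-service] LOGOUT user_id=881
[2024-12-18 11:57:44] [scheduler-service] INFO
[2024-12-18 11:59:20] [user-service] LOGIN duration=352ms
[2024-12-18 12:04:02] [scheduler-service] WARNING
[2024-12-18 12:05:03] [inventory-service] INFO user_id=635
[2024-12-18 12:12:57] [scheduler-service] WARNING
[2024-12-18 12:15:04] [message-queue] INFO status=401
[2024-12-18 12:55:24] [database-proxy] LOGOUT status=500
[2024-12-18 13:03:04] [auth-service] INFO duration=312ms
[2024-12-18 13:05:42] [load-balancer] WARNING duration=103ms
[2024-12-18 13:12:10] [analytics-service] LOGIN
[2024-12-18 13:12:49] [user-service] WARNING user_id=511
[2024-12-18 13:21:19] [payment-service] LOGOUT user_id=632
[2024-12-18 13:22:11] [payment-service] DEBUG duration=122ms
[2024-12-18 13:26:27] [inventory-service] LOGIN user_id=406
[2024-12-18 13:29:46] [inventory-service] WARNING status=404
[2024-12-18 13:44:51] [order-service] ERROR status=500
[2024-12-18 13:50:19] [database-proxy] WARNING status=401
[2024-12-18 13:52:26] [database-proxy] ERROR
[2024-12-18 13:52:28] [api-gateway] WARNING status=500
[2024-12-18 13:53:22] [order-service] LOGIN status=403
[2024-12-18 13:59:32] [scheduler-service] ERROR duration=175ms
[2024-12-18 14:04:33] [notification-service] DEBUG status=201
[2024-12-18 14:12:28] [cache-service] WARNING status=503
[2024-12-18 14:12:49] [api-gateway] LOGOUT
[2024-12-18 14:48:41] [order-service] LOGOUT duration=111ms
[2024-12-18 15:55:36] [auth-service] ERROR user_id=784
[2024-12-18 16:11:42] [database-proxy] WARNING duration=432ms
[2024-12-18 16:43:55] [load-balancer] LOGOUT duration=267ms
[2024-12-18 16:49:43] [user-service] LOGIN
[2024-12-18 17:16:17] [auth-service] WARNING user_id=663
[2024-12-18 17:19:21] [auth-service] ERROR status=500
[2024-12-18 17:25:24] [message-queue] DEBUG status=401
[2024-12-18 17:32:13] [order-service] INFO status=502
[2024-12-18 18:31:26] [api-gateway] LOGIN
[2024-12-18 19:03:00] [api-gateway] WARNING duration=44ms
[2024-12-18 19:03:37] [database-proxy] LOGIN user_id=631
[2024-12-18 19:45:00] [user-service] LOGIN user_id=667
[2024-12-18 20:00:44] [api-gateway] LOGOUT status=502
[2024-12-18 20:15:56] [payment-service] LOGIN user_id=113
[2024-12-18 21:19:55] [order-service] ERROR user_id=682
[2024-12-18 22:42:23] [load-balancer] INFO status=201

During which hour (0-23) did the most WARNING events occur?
13

To find the peak hour:

1. Group all WARNING events by hour
2. Count events in each hour
3. Find hour with maximum count
4. Peak hour: 13 (with 5 events)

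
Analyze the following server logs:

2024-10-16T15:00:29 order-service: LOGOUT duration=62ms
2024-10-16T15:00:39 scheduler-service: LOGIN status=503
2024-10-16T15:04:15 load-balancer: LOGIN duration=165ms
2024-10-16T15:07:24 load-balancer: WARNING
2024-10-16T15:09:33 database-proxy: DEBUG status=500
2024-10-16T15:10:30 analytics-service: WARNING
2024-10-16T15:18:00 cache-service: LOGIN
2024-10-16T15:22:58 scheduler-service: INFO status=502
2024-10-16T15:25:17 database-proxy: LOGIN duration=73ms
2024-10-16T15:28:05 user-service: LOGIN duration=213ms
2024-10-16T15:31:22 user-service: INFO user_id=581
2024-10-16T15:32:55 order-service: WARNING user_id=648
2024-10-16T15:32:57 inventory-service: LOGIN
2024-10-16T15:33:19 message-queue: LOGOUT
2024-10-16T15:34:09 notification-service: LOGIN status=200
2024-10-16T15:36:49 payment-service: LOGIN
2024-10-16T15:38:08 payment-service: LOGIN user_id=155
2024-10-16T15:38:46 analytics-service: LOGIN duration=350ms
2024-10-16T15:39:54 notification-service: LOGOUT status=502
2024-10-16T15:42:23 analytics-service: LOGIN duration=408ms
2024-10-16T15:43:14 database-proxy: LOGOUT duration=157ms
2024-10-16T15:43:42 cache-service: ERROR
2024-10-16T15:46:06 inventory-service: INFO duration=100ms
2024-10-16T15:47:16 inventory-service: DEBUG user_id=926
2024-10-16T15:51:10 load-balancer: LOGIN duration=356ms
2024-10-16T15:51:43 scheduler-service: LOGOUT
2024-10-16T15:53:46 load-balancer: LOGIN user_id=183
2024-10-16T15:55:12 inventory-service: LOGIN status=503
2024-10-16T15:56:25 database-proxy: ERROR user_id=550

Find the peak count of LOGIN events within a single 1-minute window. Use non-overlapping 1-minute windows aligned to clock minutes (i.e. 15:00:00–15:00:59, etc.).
2

To find the burst window:

1. Divide the log period into non-overlapping 1-minute windows starting at 15:00
2. Count LOGIN events in each window
3. Find the window with maximum count
4. Maximum events in a window: 2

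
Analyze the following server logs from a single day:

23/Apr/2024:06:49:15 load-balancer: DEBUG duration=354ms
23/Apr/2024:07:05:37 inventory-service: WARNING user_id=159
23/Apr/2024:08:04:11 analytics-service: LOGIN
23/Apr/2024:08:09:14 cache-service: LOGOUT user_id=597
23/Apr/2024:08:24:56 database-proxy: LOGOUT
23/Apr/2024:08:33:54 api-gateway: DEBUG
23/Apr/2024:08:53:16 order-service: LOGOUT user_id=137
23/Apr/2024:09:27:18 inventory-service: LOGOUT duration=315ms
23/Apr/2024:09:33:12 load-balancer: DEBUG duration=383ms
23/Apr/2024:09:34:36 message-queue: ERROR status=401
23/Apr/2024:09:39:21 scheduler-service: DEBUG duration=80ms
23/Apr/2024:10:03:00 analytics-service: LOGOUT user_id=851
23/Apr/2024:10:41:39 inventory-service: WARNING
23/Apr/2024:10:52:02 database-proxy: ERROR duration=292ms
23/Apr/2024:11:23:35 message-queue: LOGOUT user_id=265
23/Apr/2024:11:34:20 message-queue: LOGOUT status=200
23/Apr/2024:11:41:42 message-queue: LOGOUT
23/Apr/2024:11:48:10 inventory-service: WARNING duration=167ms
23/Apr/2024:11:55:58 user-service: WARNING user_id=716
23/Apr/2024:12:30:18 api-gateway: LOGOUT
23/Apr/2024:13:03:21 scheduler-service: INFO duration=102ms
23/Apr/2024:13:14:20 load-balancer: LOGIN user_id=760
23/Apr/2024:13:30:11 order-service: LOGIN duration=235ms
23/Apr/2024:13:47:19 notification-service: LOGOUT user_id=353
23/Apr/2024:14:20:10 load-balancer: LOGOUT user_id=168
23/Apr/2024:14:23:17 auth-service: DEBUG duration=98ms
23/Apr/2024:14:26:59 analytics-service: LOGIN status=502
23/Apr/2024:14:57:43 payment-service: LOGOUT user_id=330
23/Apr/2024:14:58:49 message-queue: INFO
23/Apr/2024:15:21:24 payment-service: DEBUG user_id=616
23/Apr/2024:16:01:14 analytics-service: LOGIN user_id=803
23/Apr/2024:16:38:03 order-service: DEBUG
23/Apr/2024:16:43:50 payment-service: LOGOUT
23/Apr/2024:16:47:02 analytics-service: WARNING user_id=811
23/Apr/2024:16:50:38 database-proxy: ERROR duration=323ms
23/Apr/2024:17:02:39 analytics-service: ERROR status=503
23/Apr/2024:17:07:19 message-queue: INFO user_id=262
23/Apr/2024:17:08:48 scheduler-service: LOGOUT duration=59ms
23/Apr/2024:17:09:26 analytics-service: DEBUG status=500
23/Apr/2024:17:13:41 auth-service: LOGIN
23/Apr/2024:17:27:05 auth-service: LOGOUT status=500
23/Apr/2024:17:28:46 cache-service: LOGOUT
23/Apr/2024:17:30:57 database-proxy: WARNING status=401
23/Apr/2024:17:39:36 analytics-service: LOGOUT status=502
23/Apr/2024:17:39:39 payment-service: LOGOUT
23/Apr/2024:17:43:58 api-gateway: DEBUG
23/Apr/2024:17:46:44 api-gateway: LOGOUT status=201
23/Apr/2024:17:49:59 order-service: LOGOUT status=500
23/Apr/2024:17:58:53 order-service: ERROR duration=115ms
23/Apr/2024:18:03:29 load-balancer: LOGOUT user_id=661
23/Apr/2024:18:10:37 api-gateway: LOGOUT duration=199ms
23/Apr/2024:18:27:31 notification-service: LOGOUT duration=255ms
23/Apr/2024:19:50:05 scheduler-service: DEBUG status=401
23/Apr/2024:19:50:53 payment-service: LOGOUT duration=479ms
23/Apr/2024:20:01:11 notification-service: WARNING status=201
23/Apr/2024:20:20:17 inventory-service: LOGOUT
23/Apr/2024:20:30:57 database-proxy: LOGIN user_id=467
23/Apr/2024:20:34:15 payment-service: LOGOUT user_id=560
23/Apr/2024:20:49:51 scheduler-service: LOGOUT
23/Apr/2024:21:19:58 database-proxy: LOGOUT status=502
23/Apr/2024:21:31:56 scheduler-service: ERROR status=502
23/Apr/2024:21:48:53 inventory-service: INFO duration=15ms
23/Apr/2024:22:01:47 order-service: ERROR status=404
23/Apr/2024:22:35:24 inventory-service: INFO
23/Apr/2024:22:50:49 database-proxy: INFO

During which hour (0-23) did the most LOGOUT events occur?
17

To find the peak hour:

1. Group all LOGOUT events by hour
2. Count events in each hour
3. Find hour with maximum count
4. Peak hour: 17 (with 7 events)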